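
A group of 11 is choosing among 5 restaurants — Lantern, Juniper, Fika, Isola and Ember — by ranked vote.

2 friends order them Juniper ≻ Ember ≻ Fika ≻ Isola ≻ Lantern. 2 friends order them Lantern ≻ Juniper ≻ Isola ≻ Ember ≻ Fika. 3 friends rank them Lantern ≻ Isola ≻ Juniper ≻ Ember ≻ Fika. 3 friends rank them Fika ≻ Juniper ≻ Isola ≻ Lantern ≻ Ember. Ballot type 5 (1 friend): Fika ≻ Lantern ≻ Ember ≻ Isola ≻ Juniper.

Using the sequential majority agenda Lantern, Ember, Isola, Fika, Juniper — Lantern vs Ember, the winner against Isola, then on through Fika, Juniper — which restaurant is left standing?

Juniper

Round 1: Lantern vs Ember — 9–2, Lantern advances.
Round 2: Lantern vs Isola — 6–5, Lantern advances.
Round 3: Lantern vs Fika — 5–6, Fika advances.
Round 4: Fika vs Juniper — 4–7, Juniper advances.
Juniper survives the agenda.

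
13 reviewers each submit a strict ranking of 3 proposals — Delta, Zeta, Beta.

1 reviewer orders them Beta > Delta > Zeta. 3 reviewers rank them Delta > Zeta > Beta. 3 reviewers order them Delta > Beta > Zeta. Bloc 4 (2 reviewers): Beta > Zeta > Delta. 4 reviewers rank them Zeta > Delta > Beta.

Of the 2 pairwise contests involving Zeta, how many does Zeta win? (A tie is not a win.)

Zeta against each rival (13 reviewers):
Zeta vs Delta: 2+4 = 6 for Zeta, 7 for Delta — Delta by 7–6.
Zeta vs Beta: Zeta, 7–6.
Zeta beats Beta; loses to Delta — 1 pairwise win.

1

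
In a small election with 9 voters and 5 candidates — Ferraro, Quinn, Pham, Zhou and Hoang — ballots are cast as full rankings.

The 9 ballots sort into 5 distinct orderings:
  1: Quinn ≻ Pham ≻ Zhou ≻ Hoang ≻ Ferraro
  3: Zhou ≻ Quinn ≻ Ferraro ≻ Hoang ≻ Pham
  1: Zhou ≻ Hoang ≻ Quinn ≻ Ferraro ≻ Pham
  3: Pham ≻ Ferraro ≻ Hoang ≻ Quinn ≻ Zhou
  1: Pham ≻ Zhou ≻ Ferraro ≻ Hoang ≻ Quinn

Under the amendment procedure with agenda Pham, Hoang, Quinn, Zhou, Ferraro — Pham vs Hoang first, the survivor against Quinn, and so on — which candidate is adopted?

Round 1: Pham vs Hoang — 5–4, Pham advances.
Round 2: Pham vs Quinn — 4–5, Quinn advances.
Round 3: Quinn vs Zhou — 4–5, Zhou advances.
Round 4: Zhou vs Ferraro — 6–3, Zhou advances.
Zhou survives the agenda.

Zhou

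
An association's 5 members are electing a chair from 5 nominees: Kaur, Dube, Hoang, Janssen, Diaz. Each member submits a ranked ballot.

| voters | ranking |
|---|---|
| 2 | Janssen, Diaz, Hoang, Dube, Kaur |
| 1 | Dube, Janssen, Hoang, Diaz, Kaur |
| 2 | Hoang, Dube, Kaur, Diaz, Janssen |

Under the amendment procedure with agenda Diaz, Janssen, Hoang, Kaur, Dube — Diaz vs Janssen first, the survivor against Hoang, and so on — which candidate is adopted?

Round 1: Diaz vs Janssen — 2–3, Janssen advances.
Round 2: Janssen vs Hoang — 3–2, Janssen advances.
Round 3: Janssen vs Kaur — 3–2, Janssen advances.
Round 4: Janssen vs Dube — 2–3, Dube advances.
Dube survives the agenda.

Dube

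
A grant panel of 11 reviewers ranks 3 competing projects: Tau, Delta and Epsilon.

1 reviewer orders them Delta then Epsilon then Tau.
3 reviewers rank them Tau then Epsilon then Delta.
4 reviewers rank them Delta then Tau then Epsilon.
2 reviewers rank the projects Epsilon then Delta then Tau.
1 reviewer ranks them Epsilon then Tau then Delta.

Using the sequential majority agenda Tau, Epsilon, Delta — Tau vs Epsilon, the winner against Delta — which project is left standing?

Round 1: Tau vs Epsilon — 7–4, Tau advances.
Round 2: Tau vs Delta — 4–7, Delta advances.
The agenda winner is Delta.

Delta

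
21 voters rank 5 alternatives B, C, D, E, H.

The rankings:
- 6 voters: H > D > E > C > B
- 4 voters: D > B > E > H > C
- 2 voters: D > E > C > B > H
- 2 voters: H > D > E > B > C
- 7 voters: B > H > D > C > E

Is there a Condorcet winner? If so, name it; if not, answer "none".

Pairwise majorities:
B vs C: B, 13–8.
B vs D: D wins 14–7.
B vs E: 4+7 = 11 for B, 10 for E — B by 11–10.
B vs H: 4+2+7 = 13 for B, 8 for H — B by 13–8.
C vs D: 0 to 21, D.
C vs E: E, 14–7.
C vs H: H, 19–2.
D vs E: D, 21–0.
D vs H: 6 to 15, H.
E vs H: H, 15–6.
No alternative is unbeaten: B loses to D; C loses to B; D loses to H; E loses to B; H loses to B. In particular B beats H beats D beats B is a majority cycle — no Condorcet winner exists.

none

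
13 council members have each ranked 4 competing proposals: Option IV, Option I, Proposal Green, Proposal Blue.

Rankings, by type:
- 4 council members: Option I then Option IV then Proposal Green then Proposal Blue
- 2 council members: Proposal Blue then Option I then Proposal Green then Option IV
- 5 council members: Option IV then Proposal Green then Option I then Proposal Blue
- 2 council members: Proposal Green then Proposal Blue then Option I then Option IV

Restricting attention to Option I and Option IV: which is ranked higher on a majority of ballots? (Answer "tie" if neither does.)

Option I

Ballots ranking Option I above Option IV: 4 + 2 + 2 = 8.
Ballots ranking Option IV above Option I: 13 − 8 = 5.
Option I wins the head-to-head 8–5.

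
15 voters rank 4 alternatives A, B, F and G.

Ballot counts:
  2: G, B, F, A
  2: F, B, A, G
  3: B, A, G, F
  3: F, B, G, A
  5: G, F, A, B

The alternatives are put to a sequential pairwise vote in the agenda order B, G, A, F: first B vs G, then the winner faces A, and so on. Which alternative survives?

Round 1: B vs G — 8–7, B advances.
Round 2: B vs A — 10–5, B advances.
Round 3: B vs F — 5–10, F advances.
F survives the agenda.

F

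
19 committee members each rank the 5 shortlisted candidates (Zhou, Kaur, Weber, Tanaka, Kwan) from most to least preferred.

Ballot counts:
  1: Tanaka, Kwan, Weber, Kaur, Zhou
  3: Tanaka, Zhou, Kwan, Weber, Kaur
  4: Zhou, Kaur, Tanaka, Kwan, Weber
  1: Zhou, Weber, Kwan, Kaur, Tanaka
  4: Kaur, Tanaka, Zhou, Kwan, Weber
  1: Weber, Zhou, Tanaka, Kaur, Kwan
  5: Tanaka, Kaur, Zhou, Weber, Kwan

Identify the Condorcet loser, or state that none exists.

Weber

Head-to-head results (19 committee members):
Zhou vs Kaur: Kaur wins 10–9.
Zhou vs Weber: Zhou wins 17–2.
Zhou–Tanaka: Tanaka 13–6.
Zhou vs Kwan: Zhou preferred on 3+4+1+4+1+5 = 18 ballots; Zhou wins 18–1.
Kaur–Weber: Kaur 13–6.
Kaur vs Tanaka: 4+1+4 = 9 for Kaur, 10 for Tanaka — Tanaka by 10–9.
Kaur vs Kwan: 4+4+1+5 = 14 for Kaur, 5 for Kwan — Kaur by 14–5.
Weber vs Tanaka: Weber is ranked higher on 1+1 = 2 ballots, Tanaka on 17. Tanaka wins 17–2.
Weber vs Kwan: Weber is ranked higher on 1+1+5 = 7 ballots, Kwan on 12. Kwan wins 12–7.
Tanaka vs Kwan: Tanaka preferred on 1+3+4+4+1+5 = 18 ballots; Tanaka wins 18–1.
Weber loses to every other candidate — it is the Condorcet loser.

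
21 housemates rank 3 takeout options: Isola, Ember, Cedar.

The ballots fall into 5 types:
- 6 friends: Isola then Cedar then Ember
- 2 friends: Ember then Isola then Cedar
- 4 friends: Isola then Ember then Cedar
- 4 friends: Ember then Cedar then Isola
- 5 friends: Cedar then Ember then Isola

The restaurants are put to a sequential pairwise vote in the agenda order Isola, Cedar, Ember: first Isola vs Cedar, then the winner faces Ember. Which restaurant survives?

Ember

Round 1: Isola vs Cedar — 12–9, Isola advances.
Round 2: Isola vs Ember — 10–11, Ember advances.
Ember survives the agenda.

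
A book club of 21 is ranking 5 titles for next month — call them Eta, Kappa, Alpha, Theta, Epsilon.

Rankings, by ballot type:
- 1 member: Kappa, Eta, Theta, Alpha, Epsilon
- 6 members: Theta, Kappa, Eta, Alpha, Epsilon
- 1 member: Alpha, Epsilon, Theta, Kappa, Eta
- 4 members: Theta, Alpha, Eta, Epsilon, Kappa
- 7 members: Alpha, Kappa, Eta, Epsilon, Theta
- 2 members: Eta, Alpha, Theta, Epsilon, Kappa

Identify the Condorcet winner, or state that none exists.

Theta

Head-to-head results (21 members):
Eta vs Kappa: 6 to 15, Kappa.
Eta vs Alpha: Alpha wins 12–9.
Eta vs Theta: 10 to 11, Theta.
Eta–Epsilon: Eta 20–1.
Kappa vs Alpha: Kappa is ranked higher on 1+6 = 7 ballots, Alpha on 14. Alpha wins 14–7.
Kappa vs Theta: Kappa is ranked higher on 1+7 = 8 ballots, Theta on 13. Theta wins 13–8.
Kappa vs Epsilon: Kappa preferred on 1+6+7 = 14 ballots; Kappa wins 14–7.
Alpha–Theta: Theta 11–10.
Alpha vs Epsilon: Alpha preferred on 1+6+1+4+7+2 = 21 ballots; Alpha wins 21–0.
Theta vs Epsilon: Theta, 13–8.
Theta beats each of Eta, Kappa, Alpha, Epsilon — Theta is the Condorcet winner.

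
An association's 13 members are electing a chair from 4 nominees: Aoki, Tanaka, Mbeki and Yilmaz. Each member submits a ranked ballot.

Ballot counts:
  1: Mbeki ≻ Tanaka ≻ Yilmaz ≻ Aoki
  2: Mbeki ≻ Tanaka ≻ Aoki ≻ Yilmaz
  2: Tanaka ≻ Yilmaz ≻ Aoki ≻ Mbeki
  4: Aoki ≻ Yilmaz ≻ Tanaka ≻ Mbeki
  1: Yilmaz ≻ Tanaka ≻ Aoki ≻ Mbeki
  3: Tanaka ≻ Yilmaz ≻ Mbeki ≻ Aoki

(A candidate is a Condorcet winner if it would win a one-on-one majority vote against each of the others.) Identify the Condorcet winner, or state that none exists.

Check each pair by majority over 13 ballots:
Aoki vs Tanaka: Tanaka, 9–4.
Aoki–Mbeki: Aoki 7–6.
Aoki vs Yilmaz: 6 to 7, Yilmaz.
Tanaka vs Mbeki: Tanaka is ranked higher on 2+4+1+3 = 10 ballots, Mbeki on 3. Tanaka wins 10–3.
Tanaka vs Yilmaz: Tanaka preferred on 1+2+2+3 = 8 ballots; Tanaka wins 8–5.
Mbeki vs Yilmaz: Yilmaz wins 10–3.
Only Tanaka has no losses; Tanaka is the Condorcet winner.

Tanaka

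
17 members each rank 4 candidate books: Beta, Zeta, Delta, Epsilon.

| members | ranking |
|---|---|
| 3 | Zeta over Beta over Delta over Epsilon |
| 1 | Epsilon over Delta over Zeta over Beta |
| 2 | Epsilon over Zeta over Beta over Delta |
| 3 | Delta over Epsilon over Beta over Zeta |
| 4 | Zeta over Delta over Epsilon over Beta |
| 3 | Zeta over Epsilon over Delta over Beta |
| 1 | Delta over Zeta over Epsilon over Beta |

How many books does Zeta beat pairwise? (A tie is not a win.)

Zeta against each rival (17 members):
Zeta vs Beta: Zeta is ranked higher on 3+1+2+4+3+1 = 14 ballots, Beta on 3. Zeta wins 14–3.
Zeta vs Delta: Zeta preferred on 3+2+4+3 = 12 ballots; Zeta wins 12–5.
Zeta vs Epsilon: 3+4+3+1 = 11 for Zeta, 6 for Epsilon — Zeta by 11–6.
Zeta beats Beta, Delta, Epsilon — 3 pairwise wins.

3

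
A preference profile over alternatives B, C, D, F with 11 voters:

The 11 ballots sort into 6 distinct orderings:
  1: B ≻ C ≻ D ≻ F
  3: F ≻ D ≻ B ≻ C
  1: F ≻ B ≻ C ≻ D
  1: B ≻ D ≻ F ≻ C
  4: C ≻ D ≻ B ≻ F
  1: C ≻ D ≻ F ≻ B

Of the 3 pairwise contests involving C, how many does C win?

2

C against each rival (11 voters):
C vs B: C is ranked higher on 4+1 = 5 ballots, B on 6. B wins 6–5.
C vs D: C wins 7–4.
C–F: C 6–5.
C beats D, F; loses to B — 2 pairwise wins.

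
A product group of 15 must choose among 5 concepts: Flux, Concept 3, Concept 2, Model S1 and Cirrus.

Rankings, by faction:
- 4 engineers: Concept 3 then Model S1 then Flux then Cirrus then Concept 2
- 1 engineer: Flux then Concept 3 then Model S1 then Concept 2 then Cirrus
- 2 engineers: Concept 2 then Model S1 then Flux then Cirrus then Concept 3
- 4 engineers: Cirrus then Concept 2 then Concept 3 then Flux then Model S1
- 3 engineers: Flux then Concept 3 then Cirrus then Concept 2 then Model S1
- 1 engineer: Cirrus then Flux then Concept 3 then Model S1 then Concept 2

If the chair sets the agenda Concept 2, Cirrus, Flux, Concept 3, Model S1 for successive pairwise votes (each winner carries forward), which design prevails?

Round 1: Concept 2 vs Cirrus — 3–12, Cirrus advances.
Round 2: Cirrus vs Flux — 5–10, Flux advances.
Round 3: Flux vs Concept 3 — 7–8, Concept 3 advances.
Round 4: Concept 3 vs Model S1 — 13–2, Concept 3 advances.
Concept 3 survives the agenda.

Concept 3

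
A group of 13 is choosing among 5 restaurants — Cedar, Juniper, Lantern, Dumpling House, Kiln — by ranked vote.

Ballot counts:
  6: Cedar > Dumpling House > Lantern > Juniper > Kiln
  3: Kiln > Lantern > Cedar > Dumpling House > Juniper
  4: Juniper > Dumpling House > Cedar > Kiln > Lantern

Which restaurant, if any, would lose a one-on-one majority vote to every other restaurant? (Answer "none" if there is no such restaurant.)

none

Pairwise majorities:
Cedar vs Juniper: Cedar preferred on 6+3 = 9 ballots; Cedar wins 9–4.
Cedar vs Lantern: 10 to 3, Cedar.
Cedar vs Dumpling House: 6+3 = 9 for Cedar, 4 for Dumpling House — Cedar by 9–4.
Cedar vs Kiln: Cedar is ranked higher on 6+4 = 10 ballots, Kiln on 3. Cedar wins 10–3.
Juniper vs Lantern: Lantern wins 9–4.
Juniper vs Dumpling House: Dumpling House wins 9–4.
Juniper–Kiln: Juniper 10–3.
Lantern–Dumpling House: Dumpling House 10–3.
Lantern vs Kiln: 6 to 7, Kiln.
Dumpling House vs Kiln: Dumpling House wins 10–3.
No restaurant is winless: Cedar beats Juniper; Juniper beats Kiln; Lantern beats Juniper; Dumpling House beats Juniper; Kiln beats Lantern. There is no Condorcet loser.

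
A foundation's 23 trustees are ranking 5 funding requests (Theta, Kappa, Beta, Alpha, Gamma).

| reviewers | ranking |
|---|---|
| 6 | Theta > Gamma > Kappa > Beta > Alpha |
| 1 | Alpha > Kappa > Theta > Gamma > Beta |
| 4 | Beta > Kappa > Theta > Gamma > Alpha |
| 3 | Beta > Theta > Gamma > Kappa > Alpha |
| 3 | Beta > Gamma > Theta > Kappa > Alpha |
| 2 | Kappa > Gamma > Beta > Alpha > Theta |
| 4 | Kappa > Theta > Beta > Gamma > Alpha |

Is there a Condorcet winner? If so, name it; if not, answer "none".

Check each pair by majority over 23 ballots:
Theta vs Kappa: 6+3+3 = 12 for Theta, 11 for Kappa — Theta by 12–11.
Theta vs Beta: 6+1+4 = 11 for Theta, 12 for Beta — Beta by 12–11.
Theta vs Alpha: 20 to 3, Theta.
Theta vs Gamma: Theta is ranked higher on 6+1+4+3+4 = 18 ballots, Gamma on 5. Theta wins 18–5.
Kappa vs Beta: 6+1+2+4 = 13 for Kappa, 10 for Beta — Kappa by 13–10.
Kappa vs Alpha: 22 to 1, Kappa.
Kappa vs Gamma: 11 to 12, Gamma.
Beta vs Alpha: 6+4+3+3+2+4 = 22 for Beta, 1 for Alpha — Beta by 22–1.
Beta vs Gamma: 14 to 9, Beta.
Alpha vs Gamma: Alpha is ranked higher on 1 ballot, Gamma on 22. Gamma wins 22–1.
Each project drops at least one matchup (Theta loses to Beta; Kappa loses to Theta; Beta loses to Kappa; Alpha loses to Theta; Gamma loses to Theta); the cycle Theta → Kappa → Beta → Theta rules out a Condorcet winner.

none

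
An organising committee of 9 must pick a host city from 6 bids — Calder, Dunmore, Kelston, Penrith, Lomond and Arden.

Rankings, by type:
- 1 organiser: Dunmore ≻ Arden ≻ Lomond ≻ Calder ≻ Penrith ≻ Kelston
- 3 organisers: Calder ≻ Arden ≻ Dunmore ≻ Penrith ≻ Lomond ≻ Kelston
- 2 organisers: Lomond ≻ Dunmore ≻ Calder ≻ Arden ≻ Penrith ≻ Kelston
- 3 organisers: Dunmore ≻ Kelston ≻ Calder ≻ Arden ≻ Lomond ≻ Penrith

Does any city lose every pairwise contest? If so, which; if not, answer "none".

Kelston

Head-to-head results (9 organisers):
Calder vs Dunmore: Calder is ranked higher on 3 ballots, Dunmore on 6. Dunmore wins 6–3.
Calder vs Kelston: Calder wins 6–3.
Calder vs Penrith: Calder is ranked higher on 1+3+2+3 = 9 ballots, Penrith on 0. Calder wins 9–0.
Calder vs Lomond: Calder preferred on 3+3 = 6 ballots; Calder wins 6–3.
Calder vs Arden: Calder is ranked higher on 3+2+3 = 8 ballots, Arden on 1. Calder wins 8–1.
Dunmore–Kelston: Dunmore 9–0.
Dunmore vs Penrith: Dunmore, 9–0.
Dunmore vs Lomond: Dunmore is ranked higher on 1+3+3 = 7 ballots, Lomond on 2. Dunmore wins 7–2.
Dunmore vs Arden: Dunmore is ranked higher on 1+2+3 = 6 ballots, Arden on 3. Dunmore wins 6–3.
Kelston–Penrith: Penrith 6–3.
Kelston vs Lomond: Kelston preferred on 3 ballots; Lomond wins 6–3.
Kelston vs Arden: Kelston is ranked higher on 3 ballots, Arden on 6. Arden wins 6–3.
Penrith vs Lomond: 3 for Penrith, 6 for Lomond — Lomond by 6–3.
Penrith vs Arden: Arden wins 9–0.
Lomond vs Arden: Arden wins 7–2.
Kelston is beaten in every head-to-head and is the Condorcet loser.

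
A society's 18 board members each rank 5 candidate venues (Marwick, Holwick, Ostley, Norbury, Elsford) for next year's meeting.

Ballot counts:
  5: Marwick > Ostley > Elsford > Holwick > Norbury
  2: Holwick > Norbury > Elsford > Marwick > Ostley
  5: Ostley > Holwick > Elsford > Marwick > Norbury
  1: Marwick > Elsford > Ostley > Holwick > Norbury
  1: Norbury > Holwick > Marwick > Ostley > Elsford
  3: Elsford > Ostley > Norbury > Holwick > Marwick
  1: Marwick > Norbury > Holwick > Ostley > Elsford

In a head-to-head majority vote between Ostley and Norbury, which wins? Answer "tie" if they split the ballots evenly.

Ostley

Ballots ranking Ostley above Norbury: 5 + 5 + 1 + 3 = 14.
Ballots ranking Norbury above Ostley: 18 − 14 = 4.
Ostley wins the head-to-head 14–4.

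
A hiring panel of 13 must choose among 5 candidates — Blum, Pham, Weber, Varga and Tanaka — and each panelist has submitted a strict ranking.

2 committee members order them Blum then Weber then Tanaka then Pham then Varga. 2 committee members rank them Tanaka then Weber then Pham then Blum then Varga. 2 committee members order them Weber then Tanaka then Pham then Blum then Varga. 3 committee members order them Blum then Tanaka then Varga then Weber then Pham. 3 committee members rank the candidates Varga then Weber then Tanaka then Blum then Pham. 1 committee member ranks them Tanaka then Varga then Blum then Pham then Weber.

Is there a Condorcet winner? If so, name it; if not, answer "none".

Head-to-head results (13 committee members):
Blum vs Pham: 2+3+3+1 = 9 for Blum, 4 for Pham — Blum by 9–4.
Blum vs Weber: 6 to 7, Weber.
Blum vs Varga: 2+2+2+3 = 9 for Blum, 4 for Varga — Blum by 9–4.
Blum vs Tanaka: 2+3 = 5 for Blum, 8 for Tanaka — Tanaka by 8–5.
Pham vs Weber: Weber, 12–1.
Pham–Varga: Varga 7–6.
Pham vs Tanaka: Pham is ranked higher on 0 ballots, Tanaka on 13. Tanaka wins 13–0.
Weber vs Varga: Varga, 7–6.
Weber vs Tanaka: 7 to 6, Weber.
Varga vs Tanaka: Varga preferred on 3 ballots; Tanaka wins 10–3.
Every candidate loses at least once (Blum loses to Weber; Pham loses to Blum; Weber loses to Varga; Varga loses to Blum; Tanaka loses to Weber). The majority relation contains the cycle Blum → Varga → Weber → Blum, so there is no Condorcet winner.

none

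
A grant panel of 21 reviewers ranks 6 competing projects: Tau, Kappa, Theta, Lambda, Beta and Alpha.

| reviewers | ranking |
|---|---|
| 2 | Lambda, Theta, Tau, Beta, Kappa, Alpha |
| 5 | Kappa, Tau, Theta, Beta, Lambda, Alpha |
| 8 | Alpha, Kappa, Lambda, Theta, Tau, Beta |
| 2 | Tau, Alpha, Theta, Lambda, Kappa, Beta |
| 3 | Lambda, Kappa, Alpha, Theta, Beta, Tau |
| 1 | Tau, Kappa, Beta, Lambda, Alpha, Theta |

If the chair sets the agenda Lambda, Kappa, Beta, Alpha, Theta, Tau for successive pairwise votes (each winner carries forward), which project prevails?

Round 1: Lambda vs Kappa — 7–14, Kappa advances.
Round 2: Kappa vs Beta — 19–2, Kappa advances.
Round 3: Kappa vs Alpha — 11–10, Kappa advances.
Round 4: Kappa vs Theta — 17–4, Kappa advances.
Round 5: Kappa vs Tau — 16–5, Kappa advances.
The agenda winner is Kappa.

Kappa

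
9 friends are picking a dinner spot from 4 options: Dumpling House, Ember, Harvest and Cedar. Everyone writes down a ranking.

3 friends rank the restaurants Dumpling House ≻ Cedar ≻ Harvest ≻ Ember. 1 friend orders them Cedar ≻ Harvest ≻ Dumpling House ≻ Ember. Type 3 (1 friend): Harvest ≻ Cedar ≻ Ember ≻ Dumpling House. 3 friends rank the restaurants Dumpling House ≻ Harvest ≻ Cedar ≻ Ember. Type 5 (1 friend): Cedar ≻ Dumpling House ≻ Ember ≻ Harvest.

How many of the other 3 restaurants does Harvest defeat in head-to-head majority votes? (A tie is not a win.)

Harvest against each rival (9 friends):
Harvest vs Dumpling House: 1+1 = 2 for Harvest, 7 for Dumpling House — Dumpling House by 7–2.
Harvest vs Ember: Harvest, 8–1.
Harvest vs Cedar: Cedar, 5–4.
Harvest beats Ember; loses to Dumpling House, Cedar — 1 pairwise win.

1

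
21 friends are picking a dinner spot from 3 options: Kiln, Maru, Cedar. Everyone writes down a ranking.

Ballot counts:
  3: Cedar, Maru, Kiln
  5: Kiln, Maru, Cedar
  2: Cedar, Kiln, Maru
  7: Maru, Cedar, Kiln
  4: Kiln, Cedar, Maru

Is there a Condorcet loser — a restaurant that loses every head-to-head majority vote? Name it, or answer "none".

none

Head-to-head results (21 friends):
Kiln vs Maru: 5+2+4 = 11 for Kiln, 10 for Maru — Kiln by 11–10.
Kiln vs Cedar: Cedar, 12–9.
Maru vs Cedar: Maru preferred on 5+7 = 12 ballots; Maru wins 12–9.
Each restaurant has at least one pairwise win (Kiln beats Maru; Maru beats Cedar; Cedar beats Kiln) — no Condorcet loser.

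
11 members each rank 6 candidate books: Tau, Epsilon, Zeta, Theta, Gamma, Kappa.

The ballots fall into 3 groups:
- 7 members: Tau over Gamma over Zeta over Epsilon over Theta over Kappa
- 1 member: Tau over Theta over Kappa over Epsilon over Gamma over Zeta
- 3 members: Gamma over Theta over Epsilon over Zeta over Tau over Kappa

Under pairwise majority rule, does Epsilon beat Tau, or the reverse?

Ballots ranking Epsilon above Tau: 3.
Ballots ranking Tau above Epsilon: 11 − 3 = 8.
Tau wins the head-to-head 8–3.

Tau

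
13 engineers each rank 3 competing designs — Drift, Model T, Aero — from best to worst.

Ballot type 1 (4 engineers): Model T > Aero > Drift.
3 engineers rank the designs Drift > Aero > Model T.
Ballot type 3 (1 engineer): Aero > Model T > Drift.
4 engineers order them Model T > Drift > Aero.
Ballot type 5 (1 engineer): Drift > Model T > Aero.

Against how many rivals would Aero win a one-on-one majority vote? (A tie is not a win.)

Aero against each rival (13 engineers):
Aero vs Drift: Aero is ranked higher on 4+1 = 5 ballots, Drift on 8. Drift wins 8–5.
Aero vs Model T: Aero is ranked higher on 3+1 = 4 ballots, Model T on 9. Model T wins 9–4.
Aero beats no one; loses to Drift, Model T — 0 pairwise wins.

0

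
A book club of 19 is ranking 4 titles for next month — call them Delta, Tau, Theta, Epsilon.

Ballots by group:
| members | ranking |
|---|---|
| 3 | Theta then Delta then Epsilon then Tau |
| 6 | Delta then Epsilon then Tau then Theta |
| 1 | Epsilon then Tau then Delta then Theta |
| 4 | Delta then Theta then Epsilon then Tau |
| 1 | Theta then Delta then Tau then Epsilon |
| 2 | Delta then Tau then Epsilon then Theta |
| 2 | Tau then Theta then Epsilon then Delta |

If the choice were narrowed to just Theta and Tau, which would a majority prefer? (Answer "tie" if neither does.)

Tau

Ballots ranking Theta above Tau: 3 + 4 + 1 = 8.
Ballots ranking Tau above Theta: 19 − 8 = 11.
Tau wins the head-to-head 11–8.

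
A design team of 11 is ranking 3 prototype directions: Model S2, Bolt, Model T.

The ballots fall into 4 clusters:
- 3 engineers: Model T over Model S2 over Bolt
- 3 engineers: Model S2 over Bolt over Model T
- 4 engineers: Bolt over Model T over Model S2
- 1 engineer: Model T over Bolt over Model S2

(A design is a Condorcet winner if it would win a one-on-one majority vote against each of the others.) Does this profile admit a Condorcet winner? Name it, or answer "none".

none

Pairwise majorities:
Model S2 vs Bolt: Model S2, 6–5.
Model S2 vs Model T: Model T wins 8–3.
Bolt vs Model T: Bolt wins 7–4.
Every design loses at least once (Model S2 loses to Model T; Bolt loses to Model S2; Model T loses to Bolt). The majority relation contains the cycle Model S2 beats Bolt beats Model T beats Model S2, so there is no Condorcet winner.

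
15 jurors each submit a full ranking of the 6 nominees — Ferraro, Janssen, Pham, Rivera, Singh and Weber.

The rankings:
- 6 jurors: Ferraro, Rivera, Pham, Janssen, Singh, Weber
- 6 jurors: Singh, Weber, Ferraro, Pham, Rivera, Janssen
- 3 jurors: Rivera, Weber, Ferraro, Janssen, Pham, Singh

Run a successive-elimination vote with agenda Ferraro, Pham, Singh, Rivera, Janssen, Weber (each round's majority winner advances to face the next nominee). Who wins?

Round 1: Ferraro vs Pham — 15–0, Ferraro advances.
Round 2: Ferraro vs Singh — 9–6, Ferraro advances.
Round 3: Ferraro vs Rivera — 12–3, Ferraro advances.
Round 4: Ferraro vs Janssen — 15–0, Ferraro advances.
Round 5: Ferraro vs Weber — 6–9, Weber advances.
The agenda winner is Weber.

Weber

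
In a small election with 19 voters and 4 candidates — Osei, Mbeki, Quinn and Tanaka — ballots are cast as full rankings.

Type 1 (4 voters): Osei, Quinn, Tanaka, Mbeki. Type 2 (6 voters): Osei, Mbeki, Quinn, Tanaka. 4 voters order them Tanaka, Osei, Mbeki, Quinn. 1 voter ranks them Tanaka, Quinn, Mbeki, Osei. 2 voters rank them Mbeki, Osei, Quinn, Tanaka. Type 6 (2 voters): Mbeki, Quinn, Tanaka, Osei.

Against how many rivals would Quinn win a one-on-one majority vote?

1

Quinn against each rival (19 voters):
Quinn vs Osei: 3 to 16, Osei.
Quinn vs Mbeki: Quinn is ranked higher on 4+1 = 5 ballots, Mbeki on 14. Mbeki wins 14–5.
Quinn vs Tanaka: 14 to 5, Quinn.
Quinn beats Tanaka; loses to Osei, Mbeki — 1 pairwise win.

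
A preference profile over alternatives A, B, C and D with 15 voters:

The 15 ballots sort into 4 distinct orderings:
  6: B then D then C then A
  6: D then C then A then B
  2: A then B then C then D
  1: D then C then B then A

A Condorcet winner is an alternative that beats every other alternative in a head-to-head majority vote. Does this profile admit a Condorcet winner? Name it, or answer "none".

Pairwise majorities:
A vs B: A, 8–7.
A vs C: 2 to 13, C.
A vs D: D wins 13–2.
B vs C: B preferred on 6+2 = 8 ballots; B wins 8–7.
B vs D: B, 8–7.
C vs D: C is ranked higher on 2 ballots, D on 13. D wins 13–2.
Each alternative drops at least one matchup (A loses to C; B loses to A; C loses to B; D loses to B); the cycle A beats B beats C beats A rules out a Condorcet winner.

none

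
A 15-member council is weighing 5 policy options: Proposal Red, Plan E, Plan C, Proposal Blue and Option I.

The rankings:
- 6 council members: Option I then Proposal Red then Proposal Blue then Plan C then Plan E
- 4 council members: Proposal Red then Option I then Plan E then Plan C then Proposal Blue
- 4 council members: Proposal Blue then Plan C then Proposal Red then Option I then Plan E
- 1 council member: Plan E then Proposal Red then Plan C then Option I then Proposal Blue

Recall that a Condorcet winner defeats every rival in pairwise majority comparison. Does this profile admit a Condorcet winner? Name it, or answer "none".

Pairwise majorities:
Proposal Red vs Plan E: 6+4+4 = 14 for Proposal Red, 1 for Plan E — Proposal Red by 14–1.
Proposal Red vs Plan C: 6+4+1 = 11 for Proposal Red, 4 for Plan C — Proposal Red by 11–4.
Proposal Red vs Proposal Blue: Proposal Red is ranked higher on 6+4+1 = 11 ballots, Proposal Blue on 4. Proposal Red wins 11–4.
Proposal Red vs Option I: 4+4+1 = 9 for Proposal Red, 6 for Option I — Proposal Red by 9–6.
Plan E vs Plan C: Plan E is ranked higher on 4+1 = 5 ballots, Plan C on 10. Plan C wins 10–5.
Plan E vs Proposal Blue: Proposal Blue wins 10–5.
Plan E vs Option I: 1 for Plan E, 14 for Option I — Option I by 14–1.
Plan C–Proposal Blue: Proposal Blue 10–5.
Plan C vs Option I: Plan C preferred on 4+1 = 5 ballots; Option I wins 10–5.
Proposal Blue vs Option I: Proposal Blue is ranked higher on 4 ballots, Option I on 11. Option I wins 11–4.
Proposal Red defeats every rival head-to-head and is the Condorcet winner.

Proposal Red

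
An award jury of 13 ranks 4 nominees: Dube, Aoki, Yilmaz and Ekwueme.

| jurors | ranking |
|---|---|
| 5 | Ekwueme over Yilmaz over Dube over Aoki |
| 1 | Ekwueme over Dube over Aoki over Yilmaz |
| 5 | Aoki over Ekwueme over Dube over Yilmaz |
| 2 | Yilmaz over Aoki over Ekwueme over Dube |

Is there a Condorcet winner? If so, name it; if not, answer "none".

Check each pair by majority over 13 ballots:
Dube vs Aoki: Dube is ranked higher on 5+1 = 6 ballots, Aoki on 7. Aoki wins 7–6.
Dube vs Yilmaz: 6 to 7, Yilmaz.
Dube vs Ekwueme: 0 to 13, Ekwueme.
Aoki vs Yilmaz: Aoki preferred on 1+5 = 6 ballots; Yilmaz wins 7–6.
Aoki vs Ekwueme: Aoki is ranked higher on 5+2 = 7 ballots, Ekwueme on 6. Aoki wins 7–6.
Yilmaz vs Ekwueme: 2 to 11, Ekwueme.
No nominee is unbeaten: Dube loses to Aoki; Aoki loses to Yilmaz; Yilmaz loses to Ekwueme; Ekwueme loses to Aoki. In particular Aoki > Ekwueme > Yilmaz > Aoki is a majority cycle — no Condorcet winner exists.

none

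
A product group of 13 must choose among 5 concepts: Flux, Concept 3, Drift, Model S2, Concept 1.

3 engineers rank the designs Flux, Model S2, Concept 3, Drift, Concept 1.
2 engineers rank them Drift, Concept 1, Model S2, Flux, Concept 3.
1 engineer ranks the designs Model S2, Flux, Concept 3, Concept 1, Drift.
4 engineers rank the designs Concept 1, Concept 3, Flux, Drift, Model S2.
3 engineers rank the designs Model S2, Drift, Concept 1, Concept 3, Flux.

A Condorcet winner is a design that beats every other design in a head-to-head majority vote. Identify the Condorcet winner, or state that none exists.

Head-to-head results (13 engineers):
Flux vs Concept 3: Flux is ranked higher on 3+2+1 = 6 ballots, Concept 3 on 7. Concept 3 wins 7–6.
Flux vs Drift: 8 to 5, Flux.
Flux vs Model S2: Flux is ranked higher on 3+4 = 7 ballots, Model S2 on 6. Flux wins 7–6.
Flux vs Concept 1: Flux is ranked higher on 3+1 = 4 ballots, Concept 1 on 9. Concept 1 wins 9–4.
Concept 3 vs Drift: 3+1+4 = 8 for Concept 3, 5 for Drift — Concept 3 by 8–5.
Concept 3 vs Model S2: 4 for Concept 3, 9 for Model S2 — Model S2 by 9–4.
Concept 3 vs Concept 1: Concept 3 is ranked higher on 3+1 = 4 ballots, Concept 1 on 9. Concept 1 wins 9–4.
Drift vs Model S2: 2+4 = 6 for Drift, 7 for Model S2 — Model S2 by 7–6.
Drift vs Concept 1: 3+2+3 = 8 for Drift, 5 for Concept 1 — Drift by 8–5.
Model S2 vs Concept 1: Model S2 preferred on 3+1+3 = 7 ballots; Model S2 wins 7–6.
No design is unbeaten: Flux loses to Concept 3; Concept 3 loses to Model S2; Drift loses to Flux; Model S2 loses to Flux; Concept 1 loses to Drift. In particular Flux > Drift > Concept 1 > Flux is a majority cycle — no Condorcet winner exists.

none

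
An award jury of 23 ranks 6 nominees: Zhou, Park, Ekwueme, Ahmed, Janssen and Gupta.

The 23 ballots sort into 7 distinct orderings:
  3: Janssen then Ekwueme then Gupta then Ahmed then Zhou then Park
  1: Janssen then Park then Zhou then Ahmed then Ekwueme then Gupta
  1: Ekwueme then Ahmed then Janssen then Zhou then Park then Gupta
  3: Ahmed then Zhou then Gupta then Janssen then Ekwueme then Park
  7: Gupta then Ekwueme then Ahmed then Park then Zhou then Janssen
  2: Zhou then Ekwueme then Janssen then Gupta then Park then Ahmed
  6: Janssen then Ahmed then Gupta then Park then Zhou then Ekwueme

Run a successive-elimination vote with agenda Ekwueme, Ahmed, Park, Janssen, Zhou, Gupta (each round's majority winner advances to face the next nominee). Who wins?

Gupta

Round 1: Ekwueme vs Ahmed — 13–10, Ekwueme advances.
Round 2: Ekwueme vs Park — 16–7, Ekwueme advances.
Round 3: Ekwueme vs Janssen — 10–13, Janssen advances.
Round 4: Janssen vs Zhou — 11–12, Zhou advances.
Round 5: Zhou vs Gupta — 7–16, Gupta advances.
The agenda winner is Gupta.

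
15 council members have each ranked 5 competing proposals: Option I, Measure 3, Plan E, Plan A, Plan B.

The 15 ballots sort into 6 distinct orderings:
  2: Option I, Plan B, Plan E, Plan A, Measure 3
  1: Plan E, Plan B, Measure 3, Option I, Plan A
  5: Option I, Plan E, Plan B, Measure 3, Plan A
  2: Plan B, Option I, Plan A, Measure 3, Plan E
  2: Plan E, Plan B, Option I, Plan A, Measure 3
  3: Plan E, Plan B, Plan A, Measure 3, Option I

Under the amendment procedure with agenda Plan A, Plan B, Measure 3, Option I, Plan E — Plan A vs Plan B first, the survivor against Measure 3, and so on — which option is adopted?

Plan E

Round 1: Plan A vs Plan B — 0–15, Plan B advances.
Round 2: Plan B vs Measure 3 — 15–0, Plan B advances.
Round 3: Plan B vs Option I — 8–7, Plan B advances.
Round 4: Plan B vs Plan E — 4–11, Plan E advances.
Plan E survives the agenda.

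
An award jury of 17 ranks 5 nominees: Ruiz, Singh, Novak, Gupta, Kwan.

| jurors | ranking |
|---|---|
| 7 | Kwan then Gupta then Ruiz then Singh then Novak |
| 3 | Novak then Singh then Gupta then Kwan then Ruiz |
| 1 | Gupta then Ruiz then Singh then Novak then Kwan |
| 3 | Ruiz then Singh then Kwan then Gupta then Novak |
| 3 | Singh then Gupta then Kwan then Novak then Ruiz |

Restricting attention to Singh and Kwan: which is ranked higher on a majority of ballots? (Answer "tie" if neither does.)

Singh

Ballots ranking Singh above Kwan: 3 + 1 + 3 + 3 = 10.
Ballots ranking Kwan above Singh: 17 − 10 = 7.
Singh wins the head-to-head 10–7.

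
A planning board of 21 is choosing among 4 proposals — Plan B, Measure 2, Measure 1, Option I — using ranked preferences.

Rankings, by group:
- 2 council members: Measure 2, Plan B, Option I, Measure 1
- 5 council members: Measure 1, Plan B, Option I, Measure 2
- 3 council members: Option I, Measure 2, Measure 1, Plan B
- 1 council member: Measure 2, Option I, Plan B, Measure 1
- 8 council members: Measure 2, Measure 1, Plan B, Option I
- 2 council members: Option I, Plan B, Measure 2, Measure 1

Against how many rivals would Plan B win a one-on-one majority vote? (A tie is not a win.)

Plan B against each rival (21 council members):
Plan B–Measure 2: Measure 2 14–7.
Plan B–Measure 1: Measure 1 16–5.
Plan B vs Option I: 15 to 6, Plan B.
Plan B beats Option I; loses to Measure 2, Measure 1 — 1 pairwise win.

1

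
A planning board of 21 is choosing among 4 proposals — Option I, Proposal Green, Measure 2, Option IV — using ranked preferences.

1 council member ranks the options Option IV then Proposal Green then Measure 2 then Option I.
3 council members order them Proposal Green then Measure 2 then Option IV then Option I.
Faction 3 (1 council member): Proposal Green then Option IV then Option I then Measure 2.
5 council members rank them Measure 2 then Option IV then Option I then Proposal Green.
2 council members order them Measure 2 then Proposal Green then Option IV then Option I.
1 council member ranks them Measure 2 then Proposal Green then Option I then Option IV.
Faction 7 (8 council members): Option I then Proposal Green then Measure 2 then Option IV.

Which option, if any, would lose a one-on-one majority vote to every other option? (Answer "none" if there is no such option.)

none

Pairwise majorities:
Option I vs Proposal Green: Option I wins 13–8.
Option I vs Measure 2: Option I is ranked higher on 1+8 = 9 ballots, Measure 2 on 12. Measure 2 wins 12–9.
Option I vs Option IV: Option IV wins 12–9.
Proposal Green vs Measure 2: Proposal Green preferred on 1+3+1+8 = 13 ballots; Proposal Green wins 13–8.
Proposal Green vs Option IV: Proposal Green, 15–6.
Measure 2 vs Option IV: Measure 2 is ranked higher on 3+5+2+1+8 = 19 ballots, Option IV on 2. Measure 2 wins 19–2.
Each option has at least one pairwise win (Option I beats Proposal Green; Proposal Green beats Measure 2; Measure 2 beats Option I; Option IV beats Option I) — no Condorcet loser.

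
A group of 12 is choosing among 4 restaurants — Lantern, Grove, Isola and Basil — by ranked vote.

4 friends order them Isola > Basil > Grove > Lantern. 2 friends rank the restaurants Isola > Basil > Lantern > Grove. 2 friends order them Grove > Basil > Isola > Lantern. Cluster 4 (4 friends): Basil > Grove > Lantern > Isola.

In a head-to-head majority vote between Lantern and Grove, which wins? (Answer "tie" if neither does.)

Grove

Ballots ranking Lantern above Grove: 2.
Ballots ranking Grove above Lantern: 12 − 2 = 10.
Grove wins the head-to-head 10–2.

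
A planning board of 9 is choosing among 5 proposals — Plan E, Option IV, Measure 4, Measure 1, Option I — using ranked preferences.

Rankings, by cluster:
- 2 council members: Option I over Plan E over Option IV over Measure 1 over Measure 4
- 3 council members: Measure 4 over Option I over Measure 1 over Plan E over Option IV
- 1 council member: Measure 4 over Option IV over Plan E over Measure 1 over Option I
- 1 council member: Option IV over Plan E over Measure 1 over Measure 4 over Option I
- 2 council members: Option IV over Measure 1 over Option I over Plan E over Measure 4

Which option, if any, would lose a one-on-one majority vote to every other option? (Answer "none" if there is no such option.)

Head-to-head results (9 council members):
Plan E vs Option IV: 2+3 = 5 for Plan E, 4 for Option IV — Plan E by 5–4.
Plan E vs Measure 4: Plan E is ranked higher on 2+1+2 = 5 ballots, Measure 4 on 4. Plan E wins 5–4.
Plan E vs Measure 1: Plan E preferred on 2+1+1 = 4 ballots; Measure 1 wins 5–4.
Plan E vs Option I: Plan E is ranked higher on 1+1 = 2 ballots, Option I on 7. Option I wins 7–2.
Option IV–Measure 4: Option IV 5–4.
Option IV–Measure 1: Option IV 6–3.
Option IV vs Option I: Option IV preferred on 1+1+2 = 4 ballots; Option I wins 5–4.
Measure 4 vs Measure 1: 4 to 5, Measure 1.
Measure 4–Option I: Measure 4 5–4.
Measure 1 vs Option I: 1+1+2 = 4 for Measure 1, 5 for Option I — Option I by 5–4.
Each option has at least one pairwise win (Plan E beats Option IV; Option IV beats Measure 4; Measure 4 beats Option I; Measure 1 beats Plan E; Option I beats Plan E) — no Condorcet loser.

none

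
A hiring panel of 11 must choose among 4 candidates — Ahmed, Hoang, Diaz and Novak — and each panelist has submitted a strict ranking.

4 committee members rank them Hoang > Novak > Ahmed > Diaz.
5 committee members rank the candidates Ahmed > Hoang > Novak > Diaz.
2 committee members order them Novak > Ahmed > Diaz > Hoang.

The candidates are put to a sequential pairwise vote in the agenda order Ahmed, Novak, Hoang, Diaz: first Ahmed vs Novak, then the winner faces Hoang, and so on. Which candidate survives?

Round 1: Ahmed vs Novak — 5–6, Novak advances.
Round 2: Novak vs Hoang — 2–9, Hoang advances.
Round 3: Hoang vs Diaz — 9–2, Hoang advances.
Hoang survives the agenda.

Hoang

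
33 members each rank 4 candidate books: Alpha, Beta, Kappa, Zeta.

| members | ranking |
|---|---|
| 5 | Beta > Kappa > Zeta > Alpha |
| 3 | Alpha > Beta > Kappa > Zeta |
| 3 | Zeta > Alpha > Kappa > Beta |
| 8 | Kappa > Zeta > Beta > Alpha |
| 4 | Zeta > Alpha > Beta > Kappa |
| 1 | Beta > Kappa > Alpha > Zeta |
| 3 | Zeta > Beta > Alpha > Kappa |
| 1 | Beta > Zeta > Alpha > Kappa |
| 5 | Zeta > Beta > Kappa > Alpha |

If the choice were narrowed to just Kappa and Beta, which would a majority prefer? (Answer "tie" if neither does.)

Beta

Ballots ranking Kappa above Beta: 3 + 8 = 11.
Ballots ranking Beta above Kappa: 33 − 11 = 22.
Beta wins the head-to-head 22–11.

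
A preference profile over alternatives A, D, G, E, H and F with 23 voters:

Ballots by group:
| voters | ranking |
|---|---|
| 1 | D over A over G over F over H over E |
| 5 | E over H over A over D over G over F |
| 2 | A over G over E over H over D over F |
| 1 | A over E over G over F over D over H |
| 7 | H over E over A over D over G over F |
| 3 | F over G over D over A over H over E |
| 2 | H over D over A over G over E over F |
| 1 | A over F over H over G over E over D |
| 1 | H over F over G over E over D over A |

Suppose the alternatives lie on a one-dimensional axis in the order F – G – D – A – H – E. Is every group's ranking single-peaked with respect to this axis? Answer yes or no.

no

Axis positions: F=1, G=2, D=3, A=4, H=5, E=6.
Group 1 (peak D at position 3): ranking walks positions 3-4-2-1-5-6, expanding outward from the peak — single-peaked.
Group 2 (peak E at position 6): ranking walks positions 6-5-4-3-2-1, expanding outward from the peak — single-peaked.
Group 3: ranking walks positions 4-2-6-5-3-1; G is ranked above D even though D lies between G and the peak A on the axis — preferences dip and rise again. Not single-peaked.
Group 4: ranking walks positions 4-6-2-1-3-5; E is ranked above H even though H lies between E and the peak A on the axis — preferences dip and rise again. Not single-peaked.
Group 5 (peak H at position 5): ranking walks positions 5-6-4-3-2-1, expanding outward from the peak — single-peaked.
Group 6 (peak F at position 1): ranking walks positions 1-2-3-4-5-6, expanding outward from the peak — single-peaked.
Group 7: ranking walks positions 5-3-4-2-6-1; D is ranked above A even though A lies between D and the peak H on the axis — preferences dip and rise again. Not single-peaked.
Group 8: ranking walks positions 4-1-5-2-6-3; F is ranked above D even though D lies between F and the peak A on the axis — preferences dip and rise again. Not single-peaked.
Group 9: ranking walks positions 5-1-2-6-3-4; F is ranked above A even though A lies between F and the peak H on the axis — preferences dip and rise again. Not single-peaked.
Group 3 violates single-peakedness, so the profile is not single-peaked on this axis.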